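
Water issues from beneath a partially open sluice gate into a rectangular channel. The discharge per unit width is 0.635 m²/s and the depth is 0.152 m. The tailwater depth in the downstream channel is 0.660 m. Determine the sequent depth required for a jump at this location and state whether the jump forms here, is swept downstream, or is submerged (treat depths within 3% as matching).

y₂ = 0.663 m; the jump forms here

V₁ = q/y₁ = 0.635/0.152 = 4.18 m/s. Fr₁ = V₁/√(g·y₁) = 4.18/√(9.81×0.152) = 3.42.
Conjugate-depth relation: y₂/y₁ = ½[√(1 + 8Fr₁²) − 1] = ½[√94.63 − 1] = 4.36.
y₂ = 4.36 × 0.152 = 0.663 m.
Tailwater y_tw = 0.660 m: y_tw ≈ y₂, so the jump forms here.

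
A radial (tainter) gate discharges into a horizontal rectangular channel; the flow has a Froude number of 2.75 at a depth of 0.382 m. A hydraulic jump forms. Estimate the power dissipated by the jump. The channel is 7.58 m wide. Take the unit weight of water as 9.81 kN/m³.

Fr₁ = 2.75 (given).
Conjugate-depth relation: y₂/y₁ = ½[√(1 + 8Fr₁²) − 1] = ½[√61.50 − 1] = 3.42.
y₂ = 3.42 × 0.382 = 1.31 m.
Head loss: ΔE = (y₂ − y₁)³/(4y₁y₂) = (1.31 − 0.382)³/(4×0.382×1.31) = 0.791/2.00 = 0.396 m.
V₁ = Fr₁·√(g·y₁) = 2.75×√(9.81×0.382) = 5.32 m/s; q = V₁·y₁ = 2.03 m²/s. Q = q·b = 2.03 × 7.58 = 15.4 m³/s. P = γ·Q·ΔE = 9.81 × 15.4 × 0.396 = 59.9 kW.

P = 59.9 kW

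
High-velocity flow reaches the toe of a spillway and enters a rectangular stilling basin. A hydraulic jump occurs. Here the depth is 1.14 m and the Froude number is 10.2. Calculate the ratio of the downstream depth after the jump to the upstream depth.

Fr₁ = 10.2 (given).
By Bélanger, y₂/y₁ = ½[√(1 + 8Fr₁²) − 1] = ½[√833.3 − 1] = 13.9.

y₂/y₁ = 13.9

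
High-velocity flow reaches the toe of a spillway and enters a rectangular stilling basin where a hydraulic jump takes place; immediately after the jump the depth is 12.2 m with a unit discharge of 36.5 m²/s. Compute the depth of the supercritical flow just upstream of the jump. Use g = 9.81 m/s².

y₁ = 1.61 m

V₂ = q/y₂ = 36.5/12.2 = 2.99 m/s; Fr₂ = V₂/√(g·y₂) = 0.273.
Since the conjugate-depth ratio holds either way, y₁/y₂ = ½[√(1 + 8Fr₂²) − 1] = ½[√1.598 − 1] = 0.132.
y₁ = 0.132 × 12.2 = 1.61 m.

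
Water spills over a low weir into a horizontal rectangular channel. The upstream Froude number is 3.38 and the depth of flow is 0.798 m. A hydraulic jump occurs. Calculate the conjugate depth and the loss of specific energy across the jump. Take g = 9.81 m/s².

y₂ = 3.44 m; ΔE = 1.67 m

Fr₁ = 3.38 (given).
Sequent-depth ratio: y₂/y₁ = ½[√(1 + 8Fr₁²) − 1] = ½[√92.40 − 1] = 4.31.
y₂ = 4.31 × 0.798 = 3.44 m.
Head loss: ΔE = (y₂ − y₁)³/(4y₁y₂) = (3.44 − 0.798)³/(4×0.798×3.44) = 18.4/11.0 = 1.67 m.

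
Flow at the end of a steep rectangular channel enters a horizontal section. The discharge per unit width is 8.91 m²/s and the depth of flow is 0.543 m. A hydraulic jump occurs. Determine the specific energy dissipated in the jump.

V₁ = q/y₁ = 8.91/0.543 = 16.4 m/s. Fr₁ = V₁/√(g·y₁) = 16.4/√(9.81×0.543) = 7.11.
Bélanger equation: y₂/y₁ = ½[√(1 + 8Fr₁²) − 1] = ½[√405.4 − 1] = 9.57.
y₂ = 9.57 × 0.543 = 5.19 m.
Head loss: ΔE = (y₂ − y₁)³/(4y₁y₂) = (5.19 − 0.543)³/(4×0.543×5.19) = 101/11.3 = 8.92 m.

ΔE = 8.92 m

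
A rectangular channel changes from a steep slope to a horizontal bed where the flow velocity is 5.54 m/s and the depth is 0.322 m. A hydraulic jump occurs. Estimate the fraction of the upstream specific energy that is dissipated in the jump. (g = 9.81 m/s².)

Fr₁ = V₁/√(g·y₁) = 5.54/√(9.81×0.322) = 3.12.
From the momentum equation for a rectangular channel, y₂/y₁ = ½[√(1 + 8Fr₁²) − 1] = ½[√78.73 − 1] = 3.94.
y₂ = 3.94 × 0.322 = 1.27 m.
E₁ = y₁ + V₁²/2g = 1.89 m. ΔE = (y₂ − y₁)³/(4y₁y₂) = 0.518 m. ΔE/E₁ = 0.518/1.89 = 0.275.

ΔE/E₁ = 0.275 (27.5%)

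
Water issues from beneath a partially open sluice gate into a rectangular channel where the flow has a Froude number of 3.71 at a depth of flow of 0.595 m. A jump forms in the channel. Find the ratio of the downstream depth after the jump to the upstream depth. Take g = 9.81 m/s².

y₂/y₁ = 4.77

Fr₁ = 3.71 (given).
Sequent-depth ratio: y₂/y₁ = ½[√(1 + 8Fr₁²) − 1] = ½[√111.1 − 1] = 4.77.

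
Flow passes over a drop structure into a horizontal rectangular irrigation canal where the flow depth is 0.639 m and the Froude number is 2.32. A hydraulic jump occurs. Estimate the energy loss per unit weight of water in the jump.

Fr₁ = 2.32 (given).
From the momentum equation for a rectangular channel, y₂/y₁ = ½[√(1 + 8Fr₁²) − 1] = ½[√44.06 − 1] = 2.82.
y₂ = 2.82 × 0.639 = 1.80 m.
Head loss: ΔE = (y₂ − y₁)³/(4y₁y₂) = (1.80 − 0.639)³/(4×0.639×1.80) = 1.57/4.60 = 0.341 m.

ΔE = 0.341 m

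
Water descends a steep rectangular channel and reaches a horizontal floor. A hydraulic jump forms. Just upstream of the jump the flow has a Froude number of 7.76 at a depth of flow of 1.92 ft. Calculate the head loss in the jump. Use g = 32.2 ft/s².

ΔE = 39.1 ft

Fr₁ = 7.76 (given).
From the momentum equation for a rectangular channel, y₂/y₁ = ½[√(1 + 8Fr₁²) − 1] = ½[√482.7 − 1] = 10.5.
y₂ = 10.5 × 1.92 = 20.1 ft.
V₁ = Fr₁·√(g·y₁) = 7.76×√(32.2×1.92) = 61.0 ft/s; q = V₁·y₁ = 117 ft²/s. V₂ = q/y₂ = 117/20.1 = 5.82 ft/s. E₁ = y₁ + V₁²/2g = 59.7 ft; E₂ = y₂ + V₂²/2g = 20.7 ft. ΔE = E₁ − E₂ = 39.1 ft.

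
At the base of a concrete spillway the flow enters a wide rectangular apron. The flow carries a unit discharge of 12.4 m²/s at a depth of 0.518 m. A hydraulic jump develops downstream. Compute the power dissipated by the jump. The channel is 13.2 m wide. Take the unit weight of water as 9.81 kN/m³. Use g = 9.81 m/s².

P = 35425 kW

V₁ = q/y₁ = 12.4/0.518 = 23.9 m/s. Fr₁ = V₁/√(g·y₁) = 23.9/√(9.81×0.518) = 10.6.
By Bélanger, y₂/y₁ = ½[√(1 + 8Fr₁²) − 1] = ½[√903.1 − 1] = 14.5.
y₂ = 14.5 × 0.518 = 7.52 m.
V₂ = q/y₂ = 12.4/7.52 = 1.65 m/s. E₁ = y₁ + V₁²/2g = 29.7 m; E₂ = y₂ + V₂²/2g = 7.66 m. ΔE = E₁ − E₂ = 22.1 m.
Q = q·b = 12.4 × 13.2 = 164 m³/s. P = γ·Q·ΔE = 9.81 × 164 × 22.1 = 35425 kW.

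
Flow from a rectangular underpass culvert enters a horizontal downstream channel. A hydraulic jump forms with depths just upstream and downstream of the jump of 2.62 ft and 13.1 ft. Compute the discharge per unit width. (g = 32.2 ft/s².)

q = 93.2 ft²/s

For a rectangular channel the momentum equation gives q² = ½·g·y₁·y₂·(y₁ + y₂) = ½×32.2×2.62×13.1×15.7 = 8687.
q = √8687 = 93.2 ft²/s.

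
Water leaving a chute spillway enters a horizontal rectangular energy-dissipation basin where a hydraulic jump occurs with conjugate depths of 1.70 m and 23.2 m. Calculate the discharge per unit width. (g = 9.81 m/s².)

q = 69.4 m²/s

For a rectangular channel the momentum equation gives q² = ½·g·y₁·y₂·(y₁ + y₂) = ½×9.81×1.70×23.2×24.9 = 4817.
q = √4817 = 69.4 m²/s.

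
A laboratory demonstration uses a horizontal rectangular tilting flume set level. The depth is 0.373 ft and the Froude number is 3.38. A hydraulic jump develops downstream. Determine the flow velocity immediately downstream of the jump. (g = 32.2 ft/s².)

V₂ = 2.72 ft/s

Fr₁ = 3.38 (given).
Conjugate-depth relation: y₂/y₁ = ½[√(1 + 8Fr₁²) − 1] = ½[√92.40 − 1] = 4.31.
y₂ = 4.31 × 0.373 = 1.61 ft.
V₁ = Fr₁·√(g·y₁) = 3.38×√(32.2×0.373) = 11.7 ft/s; q = V₁·y₁ = 4.37 ft²/s.
V₂ = q/y₂ = 4.37/1.61 = 2.72 ft/s.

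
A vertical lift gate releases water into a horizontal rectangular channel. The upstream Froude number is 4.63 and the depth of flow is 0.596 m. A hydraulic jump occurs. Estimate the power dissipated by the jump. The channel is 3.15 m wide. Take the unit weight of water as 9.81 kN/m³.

P = 659 kW

Fr₁ = 4.63 (given).
From the momentum equation for a rectangular channel, y₂/y₁ = ½[√(1 + 8Fr₁²) − 1] = ½[√172.5 − 1] = 6.07.
y₂ = 6.07 × 0.596 = 3.62 m.
Head loss: ΔE = (y₂ − y₁)³/(4y₁y₂) = (3.62 − 0.596)³/(4×0.596×3.62) = 27.5/8.62 = 3.19 m.
V₁ = Fr₁·√(g·y₁) = 4.63×√(9.81×0.596) = 11.2 m/s; q = V₁·y₁ = 6.67 m²/s. Q = q·b = 6.67 × 3.15 = 21.0 m³/s. P = γ·Q·ΔE = 9.81 × 21.0 × 3.19 = 659 kW.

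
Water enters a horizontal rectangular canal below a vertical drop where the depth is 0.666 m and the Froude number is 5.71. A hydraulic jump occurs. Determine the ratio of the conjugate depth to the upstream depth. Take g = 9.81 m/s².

Fr₁ = 5.71 (given).
Sequent-depth ratio: y₂/y₁ = ½[√(1 + 8Fr₁²) − 1] = ½[√261.8 − 1] = 7.59.

y₂/y₁ = 7.59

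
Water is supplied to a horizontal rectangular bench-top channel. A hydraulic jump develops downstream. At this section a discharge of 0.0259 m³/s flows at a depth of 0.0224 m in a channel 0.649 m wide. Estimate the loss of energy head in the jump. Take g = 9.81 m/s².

ΔE = 0.0677 m

q = Q/b = 0.0259/0.649 = 0.0399 m²/s; V₁ = q/y₁ = 1.78 m/s. Fr₁ = V₁/√(g·y₁) = 3.80.
Conjugate-depth relation: y₂/y₁ = ½[√(1 + 8Fr₁²) − 1] = ½[√116.6 − 1] = 4.90.
y₂ = 4.90 × 0.0224 = 0.110 m.
Head loss: ΔE = (y₂ − y₁)³/(4y₁y₂) = (0.110 − 0.0224)³/(4×0.0224×0.110) = 0.000666/0.00983 = 0.0677 m.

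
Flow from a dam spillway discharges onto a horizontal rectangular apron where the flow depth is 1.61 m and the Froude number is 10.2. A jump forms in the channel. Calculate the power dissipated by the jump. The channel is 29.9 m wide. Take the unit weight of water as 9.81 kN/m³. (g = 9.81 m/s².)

Fr₁ = 10.2 (given).
Sequent-depth ratio: y₂/y₁ = ½[√(1 + 8Fr₁²) − 1] = ½[√833.3 − 1] = 13.9.
y₂ = 13.9 × 1.61 = 22.4 m.
Head loss: ΔE = (y₂ − y₁)³/(4y₁y₂) = (22.4 − 1.61)³/(4×1.61×22.4) = 9029/144 = 62.5 m.
V₁ = Fr₁·√(g·y₁) = 10.2×√(9.81×1.61) = 40.5 m/s; q = V₁·y₁ = 65.3 m²/s. Q = q·b = 65.3 × 29.9 = 1951 m³/s. P = γ·Q·ΔE = 9.81 × 1951 × 62.5 = 1196403 kW.

P = 1196403 kW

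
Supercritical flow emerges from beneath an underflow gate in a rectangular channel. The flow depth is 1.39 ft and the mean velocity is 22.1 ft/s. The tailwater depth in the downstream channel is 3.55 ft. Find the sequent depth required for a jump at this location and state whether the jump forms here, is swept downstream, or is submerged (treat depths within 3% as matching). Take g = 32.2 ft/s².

y₂ = 5.84 ft; the jump is swept downstream

Fr₁ = V₁/√(g·y₁) = 22.1/√(32.2×1.39) = 3.30.
Conjugate-depth relation: y₂/y₁ = ½[√(1 + 8Fr₁²) − 1] = ½[√88.30 − 1] = 4.20.
y₂ = 4.20 × 1.39 = 5.84 ft.
Tailwater y_tw = 3.55 ft: y_tw < y₂, so the jump is swept downstream.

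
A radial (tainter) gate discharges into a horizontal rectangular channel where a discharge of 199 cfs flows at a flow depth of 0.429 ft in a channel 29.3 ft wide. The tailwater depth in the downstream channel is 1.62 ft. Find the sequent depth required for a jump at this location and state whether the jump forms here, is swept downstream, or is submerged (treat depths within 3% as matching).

q = Q/b = 199/29.3 = 6.79 ft²/s; V₁ = q/y₁ = 15.8 ft/s. Fr₁ = V₁/√(g·y₁) = 4.26.
By Bélanger, y₂/y₁ = ½[√(1 + 8Fr₁²) − 1] = ½[√146.2 − 1] = 5.54.
y₂ = 5.54 × 0.429 = 2.38 ft.
Tailwater y_tw = 1.62 ft: y_tw < y₂, so the jump is swept downstream.

y₂ = 2.38 ft; the jump is swept downstream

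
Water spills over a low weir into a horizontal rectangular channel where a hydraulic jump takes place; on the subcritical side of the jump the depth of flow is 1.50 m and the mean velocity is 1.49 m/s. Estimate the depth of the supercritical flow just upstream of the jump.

y₁ = 0.364 m

Fr₂ = V₂/√(g·y₂) = 1.49/√(9.81×1.50) = 0.388.
From the momentum equation (using Fr₂), y₁/y₂ = ½[√(1 + 8Fr₂²) − 1] = ½[√2.207 − 1] = 0.243.
y₁ = 0.243 × 1.50 = 0.364 m.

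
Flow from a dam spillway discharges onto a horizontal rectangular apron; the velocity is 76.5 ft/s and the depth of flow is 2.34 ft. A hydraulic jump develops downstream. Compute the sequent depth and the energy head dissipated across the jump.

Fr₁ = V₁/√(g·y₁) = 76.5/√(32.2×2.34) = 8.81.
Sequent-depth ratio: y₂/y₁ = ½[√(1 + 8Fr₁²) − 1] = ½[√622.4 − 1] = 12.0.
y₂ = 12.0 × 2.34 = 28.0 ft.
Head loss: ΔE = (y₂ − y₁)³/(4y₁y₂) = (28.0 − 2.34)³/(4×2.34×28.0) = 16931/262 = 64.6 ft.

y₂ = 28.0 ft; ΔE = 64.6 ft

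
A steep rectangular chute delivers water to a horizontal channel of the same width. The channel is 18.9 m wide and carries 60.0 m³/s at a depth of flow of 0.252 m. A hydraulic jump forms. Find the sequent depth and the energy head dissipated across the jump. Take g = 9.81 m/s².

q = Q/b = 60.0/18.9 = 3.17 m²/s; V₁ = q/y₁ = 12.6 m/s. Fr₁ = V₁/√(g·y₁) = 8.01.
From the momentum equation for a rectangular channel, y₂/y₁ = ½[√(1 + 8Fr₁²) − 1] = ½[√514.6 − 1] = 10.8.
y₂ = 10.8 × 0.252 = 2.73 m.
V₂ = q/y₂ = 3.17/2.73 = 1.16 m/s. E₁ = y₁ + V₁²/2g = 8.34 m; E₂ = y₂ + V₂²/2g = 2.80 m. ΔE = E₁ − E₂ = 5.54 m.

y₂ = 2.73 m; ΔE = 5.54 m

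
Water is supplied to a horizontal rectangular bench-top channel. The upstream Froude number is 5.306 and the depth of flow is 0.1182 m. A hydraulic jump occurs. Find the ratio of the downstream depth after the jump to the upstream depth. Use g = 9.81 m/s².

Fr₁ = 5.306 (given).
From the momentum equation for a rectangular channel, y₂/y₁ = ½[√(1 + 8Fr₁²) − 1] = ½[√226.23 − 1] = 7.020.

y₂/y₁ = 7.020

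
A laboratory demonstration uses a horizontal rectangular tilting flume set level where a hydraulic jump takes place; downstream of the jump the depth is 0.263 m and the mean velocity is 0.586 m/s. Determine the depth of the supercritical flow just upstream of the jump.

y₁ = 0.0575 m

Fr₂ = V₂/√(g·y₂) = 0.586/√(9.81×0.263) = 0.365.
From the momentum equation (using Fr₂), y₁/y₂ = ½[√(1 + 8Fr₂²) − 1] = ½[√2.065 − 1] = 0.218.
y₁ = 0.218 × 0.263 = 0.0575 m.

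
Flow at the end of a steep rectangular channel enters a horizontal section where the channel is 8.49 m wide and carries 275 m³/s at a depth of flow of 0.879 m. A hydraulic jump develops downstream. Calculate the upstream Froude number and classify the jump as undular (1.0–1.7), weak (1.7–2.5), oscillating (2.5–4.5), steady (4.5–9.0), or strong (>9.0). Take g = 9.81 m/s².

q = Q/b = 275/8.49 = 32.4 m²/s; V₁ = q/y₁ = 36.8 m/s. Fr₁ = V₁/√(g·y₁) = 12.5.
Fr₁ = 12.5 lies in the strong range.

Fr₁ = 12.5; strong jump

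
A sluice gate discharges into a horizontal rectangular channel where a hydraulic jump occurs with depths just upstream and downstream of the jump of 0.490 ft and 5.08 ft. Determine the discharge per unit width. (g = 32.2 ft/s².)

For a rectangular channel the momentum equation gives q² = ½·g·y₁·y₂·(y₁ + y₂) = ½×32.2×0.490×5.08×5.57 = 223.
q = √223 = 14.9 ft²/s.

q = 14.9 ft²/s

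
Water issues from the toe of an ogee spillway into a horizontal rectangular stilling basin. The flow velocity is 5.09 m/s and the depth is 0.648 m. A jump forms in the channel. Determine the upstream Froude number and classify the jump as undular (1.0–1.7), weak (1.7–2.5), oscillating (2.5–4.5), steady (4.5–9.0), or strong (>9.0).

Fr₁ = 2.02; weak jump

Fr₁ = V₁/√(g·y₁) = 5.09/√(9.81×0.648) = 2.02.
Fr₁ = 2.02 lies in the weak range.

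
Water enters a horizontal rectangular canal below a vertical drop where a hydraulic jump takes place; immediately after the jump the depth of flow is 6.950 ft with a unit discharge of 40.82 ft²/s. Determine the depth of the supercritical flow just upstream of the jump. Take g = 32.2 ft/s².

V₂ = q/y₂ = 40.82/6.950 = 5.873 ft/s; Fr₂ = V₂/√(g·y₂) = 0.3926.
From the momentum equation (using Fr₂), y₁/y₂ = ½[√(1 + 8Fr₂²) − 1] = ½[√2.2332 − 1] = 0.2472.
y₁ = 0.2472 × 6.950 = 1.718 ft.

y₁ = 1.718 ft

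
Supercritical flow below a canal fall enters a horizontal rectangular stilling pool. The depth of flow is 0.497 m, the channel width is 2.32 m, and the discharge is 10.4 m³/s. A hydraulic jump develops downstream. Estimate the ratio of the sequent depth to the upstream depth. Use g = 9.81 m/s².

q = Q/b = 10.4/2.32 = 4.48 m²/s; V₁ = q/y₁ = 9.02 m/s. Fr₁ = V₁/√(g·y₁) = 4.08.
By Bélanger, y₂/y₁ = ½[√(1 + 8Fr₁²) − 1] = ½[√134.5 − 1] = 5.30.

y₂/y₁ = 5.30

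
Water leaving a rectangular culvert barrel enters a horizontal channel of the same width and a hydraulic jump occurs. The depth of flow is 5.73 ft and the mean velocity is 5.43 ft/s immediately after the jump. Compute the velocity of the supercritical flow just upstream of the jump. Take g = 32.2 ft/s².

V₁ = 21.3 ft/s

Fr₂ = V₂/√(g·y₂) = 5.43/√(32.2×5.73) = 0.400.
The Bélanger relation is symmetric: y₁/y₂ = ½[√(1 + 8Fr₂²) − 1] = ½[√2.278 − 1] = 0.255.
y₁ = 0.255 × 5.73 = 1.46 ft.
V₁ = q/y₁ = 31.1/1.46 = 21.3 ft/s.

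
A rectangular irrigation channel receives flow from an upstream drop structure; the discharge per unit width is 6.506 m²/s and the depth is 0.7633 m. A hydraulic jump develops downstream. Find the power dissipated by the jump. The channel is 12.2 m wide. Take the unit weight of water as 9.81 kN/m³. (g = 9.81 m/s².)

V₁ = q/y₁ = 6.506/0.7633 = 8.524 m/s. Fr₁ = V₁/√(g·y₁) = 8.524/√(9.81×0.7633) = 3.115.
Sequent-depth ratio: y₂/y₁ = ½[√(1 + 8Fr₁²) − 1] = ½[√78.618 − 1] = 3.933.
y₂ = 3.933 × 0.7633 = 3.002 m.
V₂ = q/y₂ = 6.506/3.002 = 2.167 m/s. E₁ = y₁ + V₁²/2g = 4.466 m; E₂ = y₂ + V₂²/2g = 3.242 m. ΔE = E₁ − E₂ = 1.225 m.
Q = q·b = 6.506 × 12.2 = 79.37 m³/s. P = γ·Q·ΔE = 9.81 × 79.37 × 1.225 = 953.5 kW.

P = 953.5 kW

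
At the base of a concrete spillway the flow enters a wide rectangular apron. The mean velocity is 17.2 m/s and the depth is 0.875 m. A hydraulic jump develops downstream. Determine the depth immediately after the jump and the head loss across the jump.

y₂ = 6.84 m; ΔE = 8.87 m

Fr₁ = V₁/√(g·y₁) = 17.2/√(9.81×0.875) = 5.87.
From the momentum equation for a rectangular channel, y₂/y₁ = ½[√(1 + 8Fr₁²) − 1] = ½[√276.7 − 1] = 7.82.
y₂ = 7.82 × 0.875 = 6.84 m.
q = V₁·y₁ = 17.2 × 0.875 = 15.0 m²/s. V₂ = q/y₂ = 15.0/6.84 = 2.20 m/s. E₁ = y₁ + V₁²/2g = 16.0 m; E₂ = y₂ + V₂²/2g = 7.09 m. ΔE = E₁ − E₂ = 8.87 m.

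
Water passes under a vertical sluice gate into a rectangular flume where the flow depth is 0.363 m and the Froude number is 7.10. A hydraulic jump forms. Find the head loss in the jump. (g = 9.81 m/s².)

Fr₁ = 7.10 (given).
Bélanger equation: y₂/y₁ = ½[√(1 + 8Fr₁²) − 1] = ½[√404.3 − 1] = 9.55.
y₂ = 9.55 × 0.363 = 3.47 m.
V₁ = Fr₁·√(g·y₁) = 7.10×√(9.81×0.363) = 13.4 m/s; q = V₁·y₁ = 4.86 m²/s. V₂ = q/y₂ = 4.86/3.47 = 1.40 m/s. E₁ = y₁ + V₁²/2g = 9.51 m; E₂ = y₂ + V₂²/2g = 3.57 m. ΔE = E₁ − E₂ = 5.94 m.

ΔE = 5.94 m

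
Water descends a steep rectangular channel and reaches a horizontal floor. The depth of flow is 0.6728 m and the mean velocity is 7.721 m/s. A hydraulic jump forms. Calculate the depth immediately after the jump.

y₂ = 2.543 m

Fr₁ = V₁/√(g·y₁) = 7.721/√(9.81×0.6728) = 3.005.
Conjugate-depth relation: y₂/y₁ = ½[√(1 + 8Fr₁²) − 1] = ½[√73.257 − 1] = 3.780.
y₂ = 3.780 × 0.6728 = 2.543 m.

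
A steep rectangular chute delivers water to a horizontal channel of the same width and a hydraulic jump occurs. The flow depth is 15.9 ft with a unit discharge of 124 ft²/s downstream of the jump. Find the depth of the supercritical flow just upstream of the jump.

y₁ = 3.15 ft

V₂ = q/y₂ = 124/15.9 = 7.80 ft/s; Fr₂ = V₂/√(g·y₂) = 0.345.
The Bélanger relation is symmetric: y₁/y₂ = ½[√(1 + 8Fr₂²) − 1] = ½[√1.950 − 1] = 0.198.
y₁ = 0.198 × 15.9 = 3.15 ft.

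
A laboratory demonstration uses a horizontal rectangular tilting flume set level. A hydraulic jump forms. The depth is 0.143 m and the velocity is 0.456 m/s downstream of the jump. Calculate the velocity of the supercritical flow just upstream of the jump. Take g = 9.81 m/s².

V₁ = 1.91 m/s

Fr₂ = V₂/√(g·y₂) = 0.456/√(9.81×0.143) = 0.385.
Since the conjugate-depth ratio holds either way, y₁/y₂ = ½[√(1 + 8Fr₂²) − 1] = ½[√2.186 − 1] = 0.239.
y₁ = 0.239 × 0.143 = 0.0342 m.
V₁ = q/y₁ = 0.0652/0.0342 = 1.91 m/s.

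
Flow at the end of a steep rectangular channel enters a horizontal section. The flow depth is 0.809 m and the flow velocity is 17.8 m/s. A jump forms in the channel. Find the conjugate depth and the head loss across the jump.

y₂ = 6.84 m; ΔE = 9.90 m

Fr₁ = V₁/√(g·y₁) = 17.8/√(9.81×0.809) = 6.32.
Bélanger equation: y₂/y₁ = ½[√(1 + 8Fr₁²) − 1] = ½[√320.4 − 1] = 8.45.
y₂ = 8.45 × 0.809 = 6.84 m.
Head loss: ΔE = (y₂ − y₁)³/(4y₁y₂) = (6.84 − 0.809)³/(4×0.809×6.84) = 219/22.1 = 9.90 m.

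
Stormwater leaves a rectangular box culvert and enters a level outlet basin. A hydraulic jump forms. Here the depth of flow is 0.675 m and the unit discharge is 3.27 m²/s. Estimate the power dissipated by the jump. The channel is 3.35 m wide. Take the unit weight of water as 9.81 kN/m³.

P = 14.5 kW

V₁ = q/y₁ = 3.27/0.675 = 4.84 m/s. Fr₁ = V₁/√(g·y₁) = 4.84/√(9.81×0.675) = 1.88.
From the momentum equation for a rectangular channel, y₂/y₁ = ½[√(1 + 8Fr₁²) − 1] = ½[√29.35 − 1] = 2.21.
y₂ = 2.21 × 0.675 = 1.49 m.
Head loss: ΔE = (y₂ − y₁)³/(4y₁y₂) = (1.49 − 0.675)³/(4×0.675×1.49) = 0.543/4.03 = 0.135 m.
Q = q·b = 3.27 × 3.35 = 11.0 m³/s. P = γ·Q·ΔE = 9.81 × 11.0 × 0.135 = 14.5 kW.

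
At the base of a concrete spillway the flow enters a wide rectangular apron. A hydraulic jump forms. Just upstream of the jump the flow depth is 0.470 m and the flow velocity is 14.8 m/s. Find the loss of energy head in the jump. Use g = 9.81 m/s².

Fr₁ = V₁/√(g·y₁) = 14.8/√(9.81×0.470) = 6.89.
Sequent-depth ratio: y₂/y₁ = ½[√(1 + 8Fr₁²) − 1] = ½[√381.1 − 1] = 9.26.
y₂ = 9.26 × 0.470 = 4.35 m.
Head loss: ΔE = (y₂ − y₁)³/(4y₁y₂) = (4.35 − 0.470)³/(4×0.470×4.35) = 58.5/8.18 = 7.15 m.

ΔE = 7.15 m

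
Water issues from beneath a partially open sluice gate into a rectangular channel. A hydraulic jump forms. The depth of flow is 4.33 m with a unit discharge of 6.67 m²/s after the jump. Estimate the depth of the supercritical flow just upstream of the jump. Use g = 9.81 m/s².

y₁ = 0.439 m

V₂ = q/y₂ = 6.67/4.33 = 1.54 m/s; Fr₂ = V₂/√(g·y₂) = 0.236.
From the momentum equation (using Fr₂), y₁/y₂ = ½[√(1 + 8Fr₂²) − 1] = ½[√1.447 − 1] = 0.101.
y₁ = 0.101 × 4.33 = 0.439 m.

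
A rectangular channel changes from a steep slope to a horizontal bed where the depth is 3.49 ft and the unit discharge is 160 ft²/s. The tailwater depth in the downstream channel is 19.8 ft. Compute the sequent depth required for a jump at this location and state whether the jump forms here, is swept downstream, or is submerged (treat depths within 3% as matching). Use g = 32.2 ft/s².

y₂ = 19.7 ft; the jump forms here

V₁ = q/y₁ = 160/3.49 = 45.8 ft/s. Fr₁ = V₁/√(g·y₁) = 45.8/√(32.2×3.49) = 4.32.
From the momentum equation for a rectangular channel, y₂/y₁ = ½[√(1 + 8Fr₁²) − 1] = ½[√150.6 − 1] = 5.64.
y₂ = 5.64 × 3.49 = 19.7 ft.
Tailwater y_tw = 19.8 ft: y_tw ≈ y₂, so the jump forms here.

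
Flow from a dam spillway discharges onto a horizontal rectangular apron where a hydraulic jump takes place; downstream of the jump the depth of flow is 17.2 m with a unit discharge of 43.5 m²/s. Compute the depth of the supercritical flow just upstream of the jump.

y₁ = 1.22 m

V₂ = q/y₂ = 43.5/17.2 = 2.53 m/s; Fr₂ = V₂/√(g·y₂) = 0.195.
The Bélanger relation is symmetric: y₁/y₂ = ½[√(1 + 8Fr₂²) − 1] = ½[√1.303 − 1] = 0.0708.
y₁ = 0.0708 × 17.2 = 1.22 m.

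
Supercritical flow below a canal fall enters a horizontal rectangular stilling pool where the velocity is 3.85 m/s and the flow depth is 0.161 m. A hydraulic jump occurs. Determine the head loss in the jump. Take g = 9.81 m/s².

Fr₁ = V₁/√(g·y₁) = 3.85/√(9.81×0.161) = 3.06.
By Bélanger, y₂/y₁ = ½[√(1 + 8Fr₁²) − 1] = ½[√76.08 − 1] = 3.86.
y₂ = 3.86 × 0.161 = 0.622 m.
q = V₁·y₁ = 3.85 × 0.161 = 0.620 m²/s. V₂ = q/y₂ = 0.620/0.622 = 0.997 m/s. E₁ = y₁ + V₁²/2g = 0.916 m; E₂ = y₂ + V₂²/2g = 0.672 m. ΔE = E₁ − E₂ = 0.244 m.

ΔE = 0.244 m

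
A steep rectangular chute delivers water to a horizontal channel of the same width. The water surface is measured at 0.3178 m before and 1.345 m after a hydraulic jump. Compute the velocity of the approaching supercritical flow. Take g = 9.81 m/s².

V₁ = 5.875 m/s

For a rectangular channel the momentum equation gives q² = ½·g·y₁·y₂·(y₁ + y₂) = ½×9.81×0.3178×1.345×1.663 = 3.486.
q = √3.486 = 1.867 m²/s.
V₁ = q/y₁ = 1.867/0.3178 = 5.875 m/s.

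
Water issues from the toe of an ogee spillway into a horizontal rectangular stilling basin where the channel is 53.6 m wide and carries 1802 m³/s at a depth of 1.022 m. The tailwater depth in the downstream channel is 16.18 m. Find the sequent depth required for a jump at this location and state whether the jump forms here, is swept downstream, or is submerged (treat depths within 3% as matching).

y₂ = 14.51 m; the jump is submerged

q = Q/b = 1802/53.6 = 33.62 m²/s; V₁ = q/y₁ = 32.90 m/s. Fr₁ = V₁/√(g·y₁) = 10.39.
Bélanger equation: y₂/y₁ = ½[√(1 + 8Fr₁²) − 1] = ½[√864.47 − 1] = 14.20.
y₂ = 14.20 × 1.022 = 14.51 m.
Tailwater y_tw = 16.18 m: y_tw > y₂, so the jump is submerged.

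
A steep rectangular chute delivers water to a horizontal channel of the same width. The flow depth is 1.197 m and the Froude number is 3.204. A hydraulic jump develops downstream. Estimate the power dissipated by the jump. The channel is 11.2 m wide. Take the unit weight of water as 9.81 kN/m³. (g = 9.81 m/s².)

Fr₁ = 3.204 (given).
From the momentum equation for a rectangular channel, y₂/y₁ = ½[√(1 + 8Fr₁²) − 1] = ½[√83.125 − 1] = 4.059.
y₂ = 4.059 × 1.197 = 4.858 m.
Head loss: ΔE = (y₂ − y₁)³/(4y₁y₂) = (4.858 − 1.197)³/(4×1.197×4.858) = 49.08/23.26 = 2.110 m.
V₁ = Fr₁·√(g·y₁) = 3.204×√(9.81×1.197) = 10.98 m/s; q = V₁·y₁ = 13.14 m²/s. Q = q·b = 13.14 × 11.2 = 147.2 m³/s. P = γ·Q·ΔE = 9.81 × 147.2 × 2.110 = 3046 kW.

P = 3046 kW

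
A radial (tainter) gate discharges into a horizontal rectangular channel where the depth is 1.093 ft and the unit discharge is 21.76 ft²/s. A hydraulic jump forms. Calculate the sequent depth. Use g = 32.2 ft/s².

y₂ = 4.669 ft

V₁ = q/y₁ = 21.76/1.093 = 19.91 ft/s. Fr₁ = V₁/√(g·y₁) = 19.91/√(32.2×1.093) = 3.356.
Bélanger equation: y₂/y₁ = ½[√(1 + 8Fr₁²) − 1] = ½[√91.093 − 1] = 4.272.
y₂ = 4.272 × 1.093 = 4.669 ft.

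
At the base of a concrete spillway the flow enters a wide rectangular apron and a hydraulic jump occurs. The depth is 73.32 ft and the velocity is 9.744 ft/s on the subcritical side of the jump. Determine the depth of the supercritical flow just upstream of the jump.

y₁ = 5.487 ft

Fr₂ = V₂/√(g·y₂) = 9.744/√(32.2×73.32) = 0.2005.
The Bélanger relation is symmetric: y₁/y₂ = ½[√(1 + 8Fr₂²) − 1] = ½[√1.3217 − 1] = 0.07483.
y₁ = 0.07483 × 73.32 = 5.487 ft.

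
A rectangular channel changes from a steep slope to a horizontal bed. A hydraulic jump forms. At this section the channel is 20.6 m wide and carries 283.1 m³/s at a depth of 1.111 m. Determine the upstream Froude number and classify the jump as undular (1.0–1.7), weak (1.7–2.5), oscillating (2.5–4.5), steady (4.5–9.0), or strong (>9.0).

Fr₁ = 3.747; oscillating jump

q = Q/b = 283.1/20.6 = 13.74 m²/s; V₁ = q/y₁ = 12.37 m/s. Fr₁ = V₁/√(g·y₁) = 3.747.
Fr₁ = 3.747 lies in the oscillating range.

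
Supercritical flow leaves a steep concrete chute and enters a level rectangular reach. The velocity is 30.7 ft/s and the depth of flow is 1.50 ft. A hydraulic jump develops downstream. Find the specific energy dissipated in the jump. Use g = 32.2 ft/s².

ΔE = 7.04 ft

Fr₁ = V₁/√(g·y₁) = 30.7/√(32.2×1.50) = 4.42.
From the momentum equation for a rectangular channel, y₂/y₁ = ½[√(1 + 8Fr₁²) − 1] = ½[√157.1 − 1] = 5.77.
y₂ = 5.77 × 1.50 = 8.65 ft.
Head loss: ΔE = (y₂ − y₁)³/(4y₁y₂) = (8.65 − 1.50)³/(4×1.50×8.65) = 366/51.9 = 7.04 ft.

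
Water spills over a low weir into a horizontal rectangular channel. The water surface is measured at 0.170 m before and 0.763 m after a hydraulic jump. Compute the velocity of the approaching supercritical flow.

V₁ = 4.53 m/s

For a rectangular channel the momentum equation gives q² = ½·g·y₁·y₂·(y₁ + y₂) = ½×9.81×0.170×0.763×0.933 = 0.594.
q = √0.594 = 0.770 m²/s.
V₁ = q/y₁ = 0.770/0.170 = 4.53 m/s.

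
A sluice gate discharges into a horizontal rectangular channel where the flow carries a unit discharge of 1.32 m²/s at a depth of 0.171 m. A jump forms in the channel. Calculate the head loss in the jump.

ΔE = 1.80 m

V₁ = q/y₁ = 1.32/0.171 = 7.72 m/s. Fr₁ = V₁/√(g·y₁) = 7.72/√(9.81×0.171) = 5.96.
By Bélanger, y₂/y₁ = ½[√(1 + 8Fr₁²) − 1] = ½[√285.2 − 1] = 7.94.
y₂ = 7.94 × 0.171 = 1.36 m.
Head loss: ΔE = (y₂ − y₁)³/(4y₁y₂) = (1.36 − 0.171)³/(4×0.171×1.36) = 1.67/0.929 = 1.80 m.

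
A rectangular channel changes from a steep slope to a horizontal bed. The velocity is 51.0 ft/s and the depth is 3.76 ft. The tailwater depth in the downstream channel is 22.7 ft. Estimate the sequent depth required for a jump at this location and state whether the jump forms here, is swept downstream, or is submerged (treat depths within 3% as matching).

y₂ = 22.8 ft; the jump forms here

Fr₁ = V₁/√(g·y₁) = 51.0/√(32.2×3.76) = 4.63.
From the momentum equation for a rectangular channel, y₂/y₁ = ½[√(1 + 8Fr₁²) − 1] = ½[√172.9 − 1] = 6.07.
y₂ = 6.07 × 3.76 = 22.8 ft.
Tailwater y_tw = 22.7 ft: y_tw ≈ y₂, so the jump forms here.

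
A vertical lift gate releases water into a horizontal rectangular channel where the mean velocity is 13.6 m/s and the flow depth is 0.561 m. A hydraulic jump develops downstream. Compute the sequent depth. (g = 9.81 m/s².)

Fr₁ = V₁/√(g·y₁) = 13.6/√(9.81×0.561) = 5.80.
Conjugate-depth relation: y₂/y₁ = ½[√(1 + 8Fr₁²) − 1] = ½[√269.9 − 1] = 7.71.
y₂ = 7.71 × 0.561 = 4.33 m.

y₂ = 4.33 m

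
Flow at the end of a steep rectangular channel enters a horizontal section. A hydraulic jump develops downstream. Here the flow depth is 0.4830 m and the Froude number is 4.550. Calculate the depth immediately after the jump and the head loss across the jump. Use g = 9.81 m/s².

y₂ = 2.876 m; ΔE = 2.466 m

Fr₁ = 4.550 (given).
From the momentum equation for a rectangular channel, y₂/y₁ = ½[√(1 + 8Fr₁²) − 1] = ½[√166.62 − 1] = 5.954.
y₂ = 5.954 × 0.4830 = 2.876 m.
V₁ = Fr₁·√(g·y₁) = 4.550×√(9.81×0.4830) = 9.904 m/s; q = V₁·y₁ = 4.784 m²/s. V₂ = q/y₂ = 4.784/2.876 = 1.663 m/s. E₁ = y₁ + V₁²/2g = 5.483 m; E₂ = y₂ + V₂²/2g = 3.017 m. ΔE = E₁ − E₂ = 2.466 m.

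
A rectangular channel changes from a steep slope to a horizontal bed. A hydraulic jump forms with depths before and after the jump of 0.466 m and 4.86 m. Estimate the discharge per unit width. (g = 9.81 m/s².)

q = 7.69 m²/s

For a rectangular channel the momentum equation gives q² = ½·g·y₁·y₂·(y₁ + y₂) = ½×9.81×0.466×4.86×5.33 = 59.2.
q = √59.2 = 7.69 m²/s.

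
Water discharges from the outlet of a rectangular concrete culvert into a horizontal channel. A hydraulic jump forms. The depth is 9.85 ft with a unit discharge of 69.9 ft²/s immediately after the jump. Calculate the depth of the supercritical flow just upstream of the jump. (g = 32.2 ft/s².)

V₂ = q/y₂ = 69.9/9.85 = 7.10 ft/s; Fr₂ = V₂/√(g·y₂) = 0.398.
From the momentum equation (using Fr₂), y₁/y₂ = ½[√(1 + 8Fr₂²) − 1] = ½[√2.270 − 1] = 0.253.
y₁ = 0.253 × 9.85 = 2.50 ft.

y₁ = 2.50 ft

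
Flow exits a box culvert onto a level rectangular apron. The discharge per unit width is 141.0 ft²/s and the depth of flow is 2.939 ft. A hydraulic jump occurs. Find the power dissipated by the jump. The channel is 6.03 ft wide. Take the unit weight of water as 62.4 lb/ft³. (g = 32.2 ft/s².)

P = 1809 hp

V₁ = q/y₁ = 141.0/2.939 = 47.98 ft/s. Fr₁ = V₁/√(g·y₁) = 47.98/√(32.2×2.939) = 4.932.
By Bélanger, y₂/y₁ = ½[√(1 + 8Fr₁²) − 1] = ½[√195.57 − 1] = 6.492.
y₂ = 6.492 × 2.939 = 19.08 ft.
V₂ = q/y₂ = 141.0/19.08 = 7.390 ft/s. E₁ = y₁ + V₁²/2g = 38.68 ft; E₂ = y₂ + V₂²/2g = 19.93 ft. ΔE = E₁ − E₂ = 18.75 ft.
Q = q·b = 141.0 × 6.03 = 850.2 cfs. P = γ·Q·ΔE/550 = 62.4 × 850.2 × 18.75 / 550 = 1809 hp.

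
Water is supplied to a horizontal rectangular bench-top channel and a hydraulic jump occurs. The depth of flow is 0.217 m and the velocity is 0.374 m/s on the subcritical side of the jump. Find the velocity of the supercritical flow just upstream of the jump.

Fr₂ = V₂/√(g·y₂) = 0.374/√(9.81×0.217) = 0.256.
From the momentum equation (using Fr₂), y₁/y₂ = ½[√(1 + 8Fr₂²) − 1] = ½[√1.526 − 1] = 0.118.
y₁ = 0.118 × 0.217 = 0.0255 m.
V₁ = q/y₁ = 0.0812/0.0255 = 3.18 m/s.

V₁ = 3.18 m/s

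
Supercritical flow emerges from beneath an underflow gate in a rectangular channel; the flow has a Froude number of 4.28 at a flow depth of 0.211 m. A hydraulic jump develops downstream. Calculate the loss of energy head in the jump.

ΔE = 0.905 m

Fr₁ = 4.28 (given).
Bélanger equation: y₂/y₁ = ½[√(1 + 8Fr₁²) − 1] = ½[√147.5 − 1] = 5.57.
y₂ = 5.57 × 0.211 = 1.18 m.
V₁ = Fr₁·√(g·y₁) = 4.28×√(9.81×0.211) = 6.16 m/s; q = V₁·y₁ = 1.30 m²/s. V₂ = q/y₂ = 1.30/1.18 = 1.10 m/s. E₁ = y₁ + V₁²/2g = 2.14 m; E₂ = y₂ + V₂²/2g = 1.24 m. ΔE = E₁ − E₂ = 0.905 m.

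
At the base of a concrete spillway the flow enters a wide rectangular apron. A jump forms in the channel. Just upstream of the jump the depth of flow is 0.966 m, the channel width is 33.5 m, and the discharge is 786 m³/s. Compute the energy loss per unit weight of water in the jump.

ΔE = 20.5 m

q = Q/b = 786/33.5 = 23.5 m²/s; V₁ = q/y₁ = 24.3 m/s. Fr₁ = V₁/√(g·y₁) = 7.89.
Conjugate-depth relation: y₂/y₁ = ½[√(1 + 8Fr₁²) − 1] = ½[√499.0 − 1] = 10.7.
y₂ = 10.7 × 0.966 = 10.3 m.
V₂ = q/y₂ = 23.5/10.3 = 2.28 m/s. E₁ = y₁ + V₁²/2g = 31.0 m; E₂ = y₂ + V₂²/2g = 10.6 m. ΔE = E₁ − E₂ = 20.5 m.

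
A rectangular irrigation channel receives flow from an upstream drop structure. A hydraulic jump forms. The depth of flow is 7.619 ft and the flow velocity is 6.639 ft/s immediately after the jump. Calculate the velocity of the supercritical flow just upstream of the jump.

Fr₂ = V₂/√(g·y₂) = 6.639/√(32.2×7.619) = 0.4239.
The Bélanger relation is symmetric: y₁/y₂ = ½[√(1 + 8Fr₂²) − 1] = ½[√2.4373 − 1] = 0.2806.
y₁ = 0.2806 × 7.619 = 2.138 ft.
V₁ = q/y₁ = 50.58/2.138 = 23.66 ft/s.

V₁ = 23.66 ft/s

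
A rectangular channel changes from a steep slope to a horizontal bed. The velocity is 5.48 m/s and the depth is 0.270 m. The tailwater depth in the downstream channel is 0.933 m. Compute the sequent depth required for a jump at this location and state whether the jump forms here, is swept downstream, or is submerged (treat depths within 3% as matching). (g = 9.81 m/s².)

Fr₁ = V₁/√(g·y₁) = 5.48/√(9.81×0.270) = 3.37.
By Bélanger, y₂/y₁ = ½[√(1 + 8Fr₁²) − 1] = ½[√91.70 − 1] = 4.29.
y₂ = 4.29 × 0.270 = 1.16 m.
Tailwater y_tw = 0.933 m: y_tw < y₂, so the jump is swept downstream.

y₂ = 1.16 m; the jump is swept downstream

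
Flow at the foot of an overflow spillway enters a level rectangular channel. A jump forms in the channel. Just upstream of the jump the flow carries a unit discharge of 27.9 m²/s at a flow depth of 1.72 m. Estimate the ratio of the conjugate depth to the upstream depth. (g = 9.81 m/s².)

y₂/y₁ = 5.11

V₁ = q/y₁ = 27.9/1.72 = 16.2 m/s. Fr₁ = V₁/√(g·y₁) = 16.2/√(9.81×1.72) = 3.95.
Bélanger equation: y₂/y₁ = ½[√(1 + 8Fr₁²) − 1] = ½[√125.8 − 1] = 5.11.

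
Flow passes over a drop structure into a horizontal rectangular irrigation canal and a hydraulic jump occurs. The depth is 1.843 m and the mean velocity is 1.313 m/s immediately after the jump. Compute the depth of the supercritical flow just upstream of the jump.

y₁ = 0.3020 m

Fr₂ = V₂/√(g·y₂) = 1.313/√(9.81×1.843) = 0.3088.
From the momentum equation (using Fr₂), y₁/y₂ = ½[√(1 + 8Fr₂²) − 1] = ½[√1.7628 − 1] = 0.1639.
y₁ = 0.1639 × 1.843 = 0.3020 m.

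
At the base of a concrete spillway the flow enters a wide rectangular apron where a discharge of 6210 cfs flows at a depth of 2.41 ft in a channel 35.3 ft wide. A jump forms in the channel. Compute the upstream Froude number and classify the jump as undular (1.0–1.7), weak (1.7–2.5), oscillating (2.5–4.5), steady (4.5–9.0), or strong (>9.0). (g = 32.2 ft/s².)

q = Q/b = 6210/35.3 = 176 ft²/s; V₁ = q/y₁ = 73.0 ft/s. Fr₁ = V₁/√(g·y₁) = 8.29.
Fr₁ = 8.29 lies in the steady range.

Fr₁ = 8.29; steady jump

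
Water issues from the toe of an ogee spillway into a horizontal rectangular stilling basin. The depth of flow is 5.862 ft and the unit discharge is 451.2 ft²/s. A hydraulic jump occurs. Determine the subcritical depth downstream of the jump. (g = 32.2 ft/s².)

y₂ = 43.61 ft

V₁ = q/y₁ = 451.2/5.862 = 76.97 ft/s. Fr₁ = V₁/√(g·y₁) = 76.97/√(32.2×5.862) = 5.602.
From the momentum equation for a rectangular channel, y₂/y₁ = ½[√(1 + 8Fr₁²) − 1] = ½[√252.09 − 1] = 7.439.
y₂ = 7.439 × 5.862 = 43.61 ft.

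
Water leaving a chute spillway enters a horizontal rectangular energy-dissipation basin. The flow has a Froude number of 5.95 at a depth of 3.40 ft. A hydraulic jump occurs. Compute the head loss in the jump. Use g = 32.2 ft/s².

ΔE = 35.7 ft

Fr₁ = 5.95 (given).
Conjugate-depth relation: y₂/y₁ = ½[√(1 + 8Fr₁²) − 1] = ½[√284.2 − 1] = 7.93.
y₂ = 7.93 × 3.40 = 27.0 ft.
Head loss: ΔE = (y₂ − y₁)³/(4y₁y₂) = (27.0 − 3.40)³/(4×3.40×27.0) = 13078/367 = 35.7 ft.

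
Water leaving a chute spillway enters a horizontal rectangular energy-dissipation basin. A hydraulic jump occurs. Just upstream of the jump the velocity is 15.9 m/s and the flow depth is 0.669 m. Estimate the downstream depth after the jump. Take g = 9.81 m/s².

Fr₁ = V₁/√(g·y₁) = 15.9/√(9.81×0.669) = 6.21.
From the momentum equation for a rectangular channel, y₂/y₁ = ½[√(1 + 8Fr₁²) − 1] = ½[√309.2 − 1] = 8.29.
y₂ = 8.29 × 0.669 = 5.55 m.

y₂ = 5.55 m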